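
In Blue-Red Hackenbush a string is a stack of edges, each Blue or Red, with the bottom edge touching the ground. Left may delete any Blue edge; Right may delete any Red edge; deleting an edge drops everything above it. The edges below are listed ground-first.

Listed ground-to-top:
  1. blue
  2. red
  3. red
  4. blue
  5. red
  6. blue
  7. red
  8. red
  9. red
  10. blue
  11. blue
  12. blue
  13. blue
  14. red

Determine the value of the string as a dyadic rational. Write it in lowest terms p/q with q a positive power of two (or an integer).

2621/8192

Build v(s[:k]) for k = 1..14, string s = blue red red blue red blue red red red blue blue blue blue red.
1 of 14 · b · max L 0 · min R +∞ so 1
2 of 14 · br · max L 0 · min R 1 so 1/2
3 of 14 · brr · max L 0 · min R 1/2 so 1/4
4 of 14 · brrb · max L 1/4 · min R 1/2 so 3/8
5 of 14 · brrbr · max L 1/4 · min R 3/8 so 5/16
6 of 14 · brrbrb · max L 5/16 · min R 3/8 so 11/32
7 of 14 · brrbrbr · max L 5/16 · min R 11/32 so 21/64
8 of 14 · brrbrbrr · max L 5/16 · min R 21/64 so 41/128
9 of 14 · brrbrbrrr · max L 5/16 · min R 41/128 so 81/256
10 of 14 · brrbrbrrrb · max L 81/256 · min R 41/128 so 163/512
11 of 14 · brrbrbrrrbb · max L 163/512 · min R 41/128 so 327/1024
12 of 14 · brrbrbrrrbbb · max L 327/1024 · min R 41/128 so 655/2048
13 of 14 · brrbrbrrrbbbb · max L 655/2048 · min R 41/128 so 1311/4096
14 of 14 · brrbrbrrrbbbbr · max L 655/2048 · min R 1311/4096 so 2621/8192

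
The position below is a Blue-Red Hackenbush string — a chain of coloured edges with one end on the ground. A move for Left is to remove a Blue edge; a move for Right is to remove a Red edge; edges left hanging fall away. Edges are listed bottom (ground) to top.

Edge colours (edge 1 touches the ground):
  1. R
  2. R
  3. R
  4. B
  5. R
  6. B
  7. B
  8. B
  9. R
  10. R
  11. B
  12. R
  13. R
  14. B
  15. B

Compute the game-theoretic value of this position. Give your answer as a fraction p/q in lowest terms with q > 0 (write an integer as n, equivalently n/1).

-10457/4096

R: Left {  }, Right { 0 } -> simplest -1
RR: Left {  }, Right { -1,0 } -> simplest -2
RRR: Left {  }, Right { -2,-1,0 } -> simplest -3
RRRB: Left { -3 }, Right { -2,-1,0 } -> simplest -5/2
RRRBR: Left { -3 }, Right { -5/2,-2,-1,0 } -> simplest -11/4
RRRBRB: Left { -3,-11/4 }, Right { -5/2,-2,-1,0 } -> simplest -21/8
RRRBRBB: Left { -3,-11/4,-21/8 }, Right { -5/2,-2,-1,0 } -> simplest -41/16
RRRBRBBB: Left { -3,-11/4,-21/8,-41/16 }, Right { -5/2,-2,-1,0 } -> simplest -81/32
RRRBRBBBR: Left { -3,-11/4,-21/8,-41/16 }, Right { -81/32,-5/2,-2,-1,0 } -> simplest -163/64
RRRBRBBBRR: Left { -3,-11/4,-21/8,-41/16 }, Right { -163/64,-81/32,-5/2,-2,-1,0 } -> simplest -327/128
RRRBRBBBRRB: Left { -3,-11/4,-21/8,-41/16,-327/128 }, Right { -163/64,-81/32,-5/2,-2,-1,0 } -> simplest -653/256
RRRBRBBBRRBR: Left { -3,-11/4,-21/8,-41/16,-327/128 }, Right { -653/256,-163/64,-81/32,-5/2,-2,-1,0 } -> simplest -1307/512
RRRBRBBBRRBRR: Left { -3,-11/4,-21/8,-41/16,-327/128 }, Right { -1307/512,-653/256,-163/64,-81/32,-5/2,-2,-1,0 } -> simplest -2615/1024
RRRBRBBBRRBRRB: Left { -3,-11/4,-21/8,-41/16,-327/128,-2615/1024 }, Right { -1307/512,-653/256,-163/64,-81/32,-5/2,-2,-1,0 } -> simplest -5229/2048
RRRBRBBBRRBRRBB: Left { -3,-11/4,-21/8,-41/16,-327/128,-2615/1024,-5229/2048 }, Right { -1307/512,-653/256,-163/64,-81/32,-5/2,-2,-1,0 } -> simplest -10457/4096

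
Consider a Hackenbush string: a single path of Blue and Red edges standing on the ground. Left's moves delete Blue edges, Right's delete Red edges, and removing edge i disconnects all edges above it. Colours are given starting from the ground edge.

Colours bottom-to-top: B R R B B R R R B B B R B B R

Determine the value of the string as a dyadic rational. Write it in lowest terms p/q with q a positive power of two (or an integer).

Prefix values for B R R B B R R R B B B R B B R via {L|R} + simplicity:
v_1 [B]  L=[0]  R=[—]  → 1
v_2 [BR]  L=[0]  R=[1]  → 1/2
v_3 [BRR]  L=[0]  R=[1/2; 1]  → 1/4
v_4 [BRRB]  L=[0; 1/4]  R=[1/2; 1]  → 3/8
v_5 [BRRBB]  L=[0; 1/4; 3/8]  R=[1/2; 1]  → 7/16
v_6 [BRRBBR]  L=[0; 1/4; 3/8]  R=[7/16; 1/2; 1]  → 13/32
v_7 [BRRBBRR]  L=[0; 1/4; 3/8]  R=[13/32; 7/16; 1/2; 1]  → 25/64
v_8 [BRRBBRRR]  L=[0; 1/4; 3/8]  R=[25/64; 13/32; 7/16; 1/2; 1]  → 49/128
v_9 [BRRBBRRRB]  L=[0; 1/4; 3/8; 49/128]  R=[25/64; 13/32; 7/16; 1/2; 1]  → 99/256
v_10 [BRRBBRRRBB]  L=[0; 1/4; 3/8; 49/128; 99/256]  R=[25/64; 13/32; 7/16; 1/2; 1]  → 199/512
v_11 [BRRBBRRRBBB]  L=[0; 1/4; 3/8; 49/128; 99/256; 199/512]  R=[25/64; 13/32; 7/16; 1/2; 1]  → 399/1024
v_12 [BRRBBRRRBBBR]  L=[0; 1/4; 3/8; 49/128; 99/256; 199/512]  R=[399/1024; 25/64; 13/32; 7/16; 1/2; 1]  → 797/2048
v_13 [BRRBBRRRBBBRB]  L=[0; 1/4; 3/8; 49/128; 99/256; 199/512; 797/2048]  R=[399/1024; 25/64; 13/32; 7/16; 1/2; 1]  → 1595/4096
v_14 [BRRBBRRRBBBRBB]  L=[0; 1/4; 3/8; 49/128; 99/256; 199/512; 797/2048; 1595/4096]  R=[399/1024; 25/64; 13/32; 7/16; 1/2; 1]  → 3191/8192
v_15 [BRRBBRRRBBBRBBR]  L=[0; 1/4; 3/8; 49/128; 99/256; 199/512; 797/2048; 1595/4096]  R=[3191/8192; 399/1024; 25/64; 13/32; 7/16; 1/2; 1]  → 6381/16384

6381/16384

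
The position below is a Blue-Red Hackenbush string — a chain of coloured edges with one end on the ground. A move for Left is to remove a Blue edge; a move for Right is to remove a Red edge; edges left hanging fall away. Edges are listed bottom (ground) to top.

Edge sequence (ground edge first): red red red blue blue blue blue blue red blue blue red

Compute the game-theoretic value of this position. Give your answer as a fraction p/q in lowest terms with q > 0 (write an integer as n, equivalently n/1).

Recurse on prefixes of the 12-edge string red red red blue blue blue blue blue red blue blue red:
1 of 12 · r · max L −∞ · min R 0 ⇒ -1
2 of 12 · rr · max L −∞ · min R -1 ⇒ -2
3 of 12 · rrr · max L −∞ · min R -2 ⇒ -3
4 of 12 · rrrb · max L -3 · min R -2 ⇒ -5/2
5 of 12 · rrrbb · max L -5/2 · min R -2 ⇒ -9/4
6 of 12 · rrrbbb · max L -9/4 · min R -2 ⇒ -17/8
7 of 12 · rrrbbbb · max L -17/8 · min R -2 ⇒ -33/16
8 of 12 · rrrbbbbb · max L -33/16 · min R -2 ⇒ -65/32
9 of 12 · rrrbbbbbr · max L -33/16 · min R -65/32 ⇒ -131/64
10 of 12 · rrrbbbbbrb · max L -131/64 · min R -65/32 ⇒ -261/128
11 of 12 · rrrbbbbbrbb · max L -261/128 · min R -65/32 ⇒ -521/256
12 of 12 · rrrbbbbbrbbr · max L -261/128 · min R -521/256 ⇒ -1043/512

-1043/512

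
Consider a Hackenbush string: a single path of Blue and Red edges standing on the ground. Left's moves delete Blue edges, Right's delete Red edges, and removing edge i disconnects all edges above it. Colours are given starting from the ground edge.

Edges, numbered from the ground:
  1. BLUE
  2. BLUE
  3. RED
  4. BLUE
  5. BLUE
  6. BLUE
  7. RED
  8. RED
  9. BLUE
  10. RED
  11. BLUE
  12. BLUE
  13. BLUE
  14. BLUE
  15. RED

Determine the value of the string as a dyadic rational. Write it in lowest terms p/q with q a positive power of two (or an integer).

15549/8192

Recurse on prefixes of the 15-edge string BLUE BLUE RED BLUE BLUE BLUE RED RED BLUE RED BLUE BLUE BLUE BLUE RED:
step 1: add BLUE to get B; options L={ 0 } R={ ∅ } → 1
step 2: add BLUE to get BB; options L={ 0, 1 } R={ ∅ } → 2
step 3: add RED to get BBR; options L={ 0, 1 } R={ 2 } → 3/2
step 4: add BLUE to get BBRB; options L={ 0, 1, 3/2 } R={ 2 } → 7/4
step 5: add BLUE to get BBRBB; options L={ 0, 1, 3/2, 7/4 } R={ 2 } → 15/8
step 6: add BLUE to get BBRBBB; options L={ 0, 1, 3/2, 7/4, 15/8 } R={ 2 } → 31/16
step 7: add RED to get BBRBBBR; options L={ 0, 1, 3/2, 7/4, 15/8 } R={ 31/16, 2 } → 61/32
step 8: add RED to get BBRBBBRR; options L={ 0, 1, 3/2, 7/4, 15/8 } R={ 61/32, 31/16, 2 } → 121/64
step 9: add BLUE to get BBRBBBRRB; options L={ 0, 1, 3/2, 7/4, 15/8, 121/64 } R={ 61/32, 31/16, 2 } → 243/128
step 10: add RED to get BBRBBBRRBR; options L={ 0, 1, 3/2, 7/4, 15/8, 121/64 } R={ 243/128, 61/32, 31/16, 2 } → 485/256
step 11: add BLUE to get BBRBBBRRBRB; options L={ 0, 1, 3/2, 7/4, 15/8, 121/64, 485/256 } R={ 243/128, 61/32, 31/16, 2 } → 971/512
step 12: add BLUE to get BBRBBBRRBRBB; options L={ 0, 1, 3/2, 7/4, 15/8, 121/64, 485/256, 971/512 } R={ 243/128, 61/32, 31/16, 2 } → 1943/1024
step 13: add BLUE to get BBRBBBRRBRBBB; options L={ 0, 1, 3/2, 7/4, 15/8, 121/64, 485/256, 971/512, 1943/1024 } R={ 243/128, 61/32, 31/16, 2 } → 3887/2048
step 14: add BLUE to get BBRBBBRRBRBBBB; options L={ 0, 1, 3/2, 7/4, 15/8, 121/64, 485/256, 971/512, 1943/1024, 3887/2048 } R={ 243/128, 61/32, 31/16, 2 } → 7775/4096
step 15: add RED to get BBRBBBRRBRBBBBR; options L={ 0, 1, 3/2, 7/4, 15/8, 121/64, 485/256, 971/512, 1943/1024, 3887/2048 } R={ 7775/4096, 243/128, 61/32, 31/16, 2 } → 15549/8192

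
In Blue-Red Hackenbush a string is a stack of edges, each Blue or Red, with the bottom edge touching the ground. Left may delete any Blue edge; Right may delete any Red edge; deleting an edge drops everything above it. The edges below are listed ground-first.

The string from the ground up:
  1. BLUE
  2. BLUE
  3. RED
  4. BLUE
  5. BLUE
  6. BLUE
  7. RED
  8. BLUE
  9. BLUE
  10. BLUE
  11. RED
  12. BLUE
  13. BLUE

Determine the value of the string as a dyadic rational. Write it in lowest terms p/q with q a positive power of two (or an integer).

3959/2048

B: Left { 0 }, Right {  } → simplest 1
BB: Left { 0; 1 }, Right {  } → simplest 2
BBR: Left { 0; 1 }, Right { 2 } → simplest 3/2
BBRB: Left { 0; 1; 3/2 }, Right { 2 } → simplest 7/4
BBRBB: Left { 0; 1; 3/2; 7/4 }, Right { 2 } → simplest 15/8
BBRBBB: Left { 0; 1; 3/2; 7/4; 15/8 }, Right { 2 } → simplest 31/16
BBRBBBR: Left { 0; 1; 3/2; 7/4; 15/8 }, Right { 31/16; 2 } → simplest 61/32
BBRBBBRB: Left { 0; 1; 3/2; 7/4; 15/8; 61/32 }, Right { 31/16; 2 } → simplest 123/64
BBRBBBRBB: Left { 0; 1; 3/2; 7/4; 15/8; 61/32; 123/64 }, Right { 31/16; 2 } → simplest 247/128
BBRBBBRBBB: Left { 0; 1; 3/2; 7/4; 15/8; 61/32; 123/64; 247/128 }, Right { 31/16; 2 } → simplest 495/256
BBRBBBRBBBR: Left { 0; 1; 3/2; 7/4; 15/8; 61/32; 123/64; 247/128 }, Right { 495/256; 31/16; 2 } → simplest 989/512
BBRBBBRBBBRB: Left { 0; 1; 3/2; 7/4; 15/8; 61/32; 123/64; 247/128; 989/512 }, Right { 495/256; 31/16; 2 } → simplest 1979/1024
BBRBBBRBBBRBB: Left { 0; 1; 3/2; 7/4; 15/8; 61/32; 123/64; 247/128; 989/512; 1979/1024 }, Right { 495/256; 31/16; 2 } → simplest 3959/2048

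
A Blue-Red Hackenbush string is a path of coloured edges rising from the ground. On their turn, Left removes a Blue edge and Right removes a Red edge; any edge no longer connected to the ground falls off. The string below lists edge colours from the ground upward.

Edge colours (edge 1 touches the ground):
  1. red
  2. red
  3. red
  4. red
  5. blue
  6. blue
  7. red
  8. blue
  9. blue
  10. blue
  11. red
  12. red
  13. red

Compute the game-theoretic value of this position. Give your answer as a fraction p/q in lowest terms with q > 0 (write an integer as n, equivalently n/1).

-1679/512

Recurse on prefixes of the 13-edge string red red red red blue blue red blue blue blue red red red:
value_1 [r]  L=[none]  R=[0]  → -1
value_2 [rr]  L=[none]  R=[-1,0]  → -2
value_3 [rrr]  L=[none]  R=[-2,-1,0]  → -3
value_4 [rrrr]  L=[none]  R=[-3,-2,-1,0]  → -4
value_5 [rrrrb]  L=[-4]  R=[-3,-2,-1,0]  → -7/2
value_6 [rrrrbb]  L=[-4,-7/2]  R=[-3,-2,-1,0]  → -13/4
value_7 [rrrrbbr]  L=[-4,-7/2]  R=[-13/4,-3,-2,-1,0]  → -27/8
value_8 [rrrrbbrb]  L=[-4,-7/2,-27/8]  R=[-13/4,-3,-2,-1,0]  → -53/16
value_9 [rrrrbbrbb]  L=[-4,-7/2,-27/8,-53/16]  R=[-13/4,-3,-2,-1,0]  → -105/32
value_10 [rrrrbbrbbb]  L=[-4,-7/2,-27/8,-53/16,-105/32]  R=[-13/4,-3,-2,-1,0]  → -209/64
value_11 [rrrrbbrbbbr]  L=[-4,-7/2,-27/8,-53/16,-105/32]  R=[-209/64,-13/4,-3,-2,-1,0]  → -419/128
value_12 [rrrrbbrbbbrr]  L=[-4,-7/2,-27/8,-53/16,-105/32]  R=[-419/128,-209/64,-13/4,-3,-2,-1,0]  → -839/256
value_13 [rrrrbbrbbbrrr]  L=[-4,-7/2,-27/8,-53/16,-105/32]  R=[-839/256,-419/128,-209/64,-13/4,-3,-2,-1,0]  → -1679/512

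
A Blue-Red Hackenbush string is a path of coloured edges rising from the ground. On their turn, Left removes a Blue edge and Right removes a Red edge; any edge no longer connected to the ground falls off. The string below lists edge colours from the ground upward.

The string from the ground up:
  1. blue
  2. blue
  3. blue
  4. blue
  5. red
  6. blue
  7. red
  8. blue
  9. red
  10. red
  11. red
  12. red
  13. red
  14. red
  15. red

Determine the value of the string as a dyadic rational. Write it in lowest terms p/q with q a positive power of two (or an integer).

7425/2048

step 1: add blue to get b; options L={ 0 } R={ · } so 1
step 2: add blue to get bb; options L={ 0; 1 } R={ · } so 2
step 3: add blue to get bbb; options L={ 0; 1; 2 } R={ · } so 3
step 4: add blue to get bbbb; options L={ 0; 1; 2; 3 } R={ · } so 4
step 5: add red to get bbbbr; options L={ 0; 1; 2; 3 } R={ 4 } so 7/2
step 6: add blue to get bbbbrb; options L={ 0; 1; 2; 3; 7/2 } R={ 4 } so 15/4
step 7: add red to get bbbbrbr; options L={ 0; 1; 2; 3; 7/2 } R={ 15/4; 4 } so 29/8
step 8: add blue to get bbbbrbrb; options L={ 0; 1; 2; 3; 7/2; 29/8 } R={ 15/4; 4 } so 59/16
step 9: add red to get bbbbrbrbr; options L={ 0; 1; 2; 3; 7/2; 29/8 } R={ 59/16; 15/4; 4 } so 117/32
step 10: add red to get bbbbrbrbrr; options L={ 0; 1; 2; 3; 7/2; 29/8 } R={ 117/32; 59/16; 15/4; 4 } so 233/64
step 11: add red to get bbbbrbrbrrr; options L={ 0; 1; 2; 3; 7/2; 29/8 } R={ 233/64; 117/32; 59/16; 15/4; 4 } so 465/128
step 12: add red to get bbbbrbrbrrrr; options L={ 0; 1; 2; 3; 7/2; 29/8 } R={ 465/128; 233/64; 117/32; 59/16; 15/4; 4 } so 929/256
step 13: add red to get bbbbrbrbrrrrr; options L={ 0; 1; 2; 3; 7/2; 29/8 } R={ 929/256; 465/128; 233/64; 117/32; 59/16; 15/4; 4 } so 1857/512
step 14: add red to get bbbbrbrbrrrrrr; options L={ 0; 1; 2; 3; 7/2; 29/8 } R={ 1857/512; 929/256; 465/128; 233/64; 117/32; 59/16; 15/4; 4 } so 3713/1024
step 15: add red to get bbbbrbrbrrrrrrr; options L={ 0; 1; 2; 3; 7/2; 29/8 } R={ 3713/1024; 1857/512; 929/256; 465/128; 233/64; 117/32; 59/16; 15/4; 4 } so 7425/2048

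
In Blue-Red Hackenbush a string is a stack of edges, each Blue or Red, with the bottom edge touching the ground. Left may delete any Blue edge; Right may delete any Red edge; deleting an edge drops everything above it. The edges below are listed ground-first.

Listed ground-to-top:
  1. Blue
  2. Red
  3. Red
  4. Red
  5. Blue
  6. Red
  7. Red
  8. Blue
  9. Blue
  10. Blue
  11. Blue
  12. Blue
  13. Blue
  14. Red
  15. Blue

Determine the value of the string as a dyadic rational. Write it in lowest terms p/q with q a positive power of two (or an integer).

Recurse on prefixes of the 15-edge string Blue Red Red Red Blue Red Red Blue Blue Blue Blue Blue Blue Red Blue:
B: Left { 0 }, Right {  } -> simplest 1
BR: Left { 0 }, Right { 1 } -> simplest 1/2
BRR: Left { 0 }, Right { 1/2 1 } -> simplest 1/4
BRRR: Left { 0 }, Right { 1/4 1/2 1 } -> simplest 1/8
BRRRB: Left { 0 1/8 }, Right { 1/4 1/2 1 } -> simplest 3/16
BRRRBR: Left { 0 1/8 }, Right { 3/16 1/4 1/2 1 } -> simplest 5/32
BRRRBRR: Left { 0 1/8 }, Right { 5/32 3/16 1/4 1/2 1 } -> simplest 9/64
BRRRBRRB: Left { 0 1/8 9/64 }, Right { 5/32 3/16 1/4 1/2 1 } -> simplest 19/128
BRRRBRRBB: Left { 0 1/8 9/64 19/128 }, Right { 5/32 3/16 1/4 1/2 1 } -> simplest 39/256
BRRRBRRBBB: Left { 0 1/8 9/64 19/128 39/256 }, Right { 5/32 3/16 1/4 1/2 1 } -> simplest 79/512
BRRRBRRBBBB: Left { 0 1/8 9/64 19/128 39/256 79/512 }, Right { 5/32 3/16 1/4 1/2 1 } -> simplest 159/1024
BRRRBRRBBBBB: Left { 0 1/8 9/64 19/128 39/256 79/512 159/1024 }, Right { 5/32 3/16 1/4 1/2 1 } -> simplest 319/2048
BRRRBRRBBBBBB: Left { 0 1/8 9/64 19/128 39/256 79/512 159/1024 319/2048 }, Right { 5/32 3/16 1/4 1/2 1 } -> simplest 639/4096
BRRRBRRBBBBBBR: Left { 0 1/8 9/64 19/128 39/256 79/512 159/1024 319/2048 }, Right { 639/4096 5/32 3/16 1/4 1/2 1 } -> simplest 1277/8192
BRRRBRRBBBBBBRB: Left { 0 1/8 9/64 19/128 39/256 79/512 159/1024 319/2048 1277/8192 }, Right { 639/4096 5/32 3/16 1/4 1/2 1 } -> simplest 2555/16384

2555/16384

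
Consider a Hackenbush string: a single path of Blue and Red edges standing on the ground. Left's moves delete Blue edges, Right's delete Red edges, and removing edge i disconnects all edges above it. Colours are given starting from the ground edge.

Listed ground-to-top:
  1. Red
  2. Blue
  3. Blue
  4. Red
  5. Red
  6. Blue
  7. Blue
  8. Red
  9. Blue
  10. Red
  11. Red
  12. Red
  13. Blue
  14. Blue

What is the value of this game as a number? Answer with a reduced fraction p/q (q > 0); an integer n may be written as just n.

-3257/8192

Recurse on prefixes of the 14-edge string Red Blue Blue Red Red Blue Blue Red Blue Red Red Red Blue Blue:
1 of 14 · R · max L −∞ · min R 0 so -1
2 of 14 · RB · max L -1 · min R 0 so -1/2
3 of 14 · RBB · max L -1/2 · min R 0 so -1/4
4 of 14 · RBBR · max L -1/2 · min R -1/4 so -3/8
5 of 14 · RBBRR · max L -1/2 · min R -3/8 so -7/16
6 of 14 · RBBRRB · max L -7/16 · min R -3/8 so -13/32
7 of 14 · RBBRRBB · max L -13/32 · min R -3/8 so -25/64
8 of 14 · RBBRRBBR · max L -13/32 · min R -25/64 so -51/128
9 of 14 · RBBRRBBRB · max L -51/128 · min R -25/64 so -101/256
10 of 14 · RBBRRBBRBR · max L -51/128 · min R -101/256 so -203/512
11 of 14 · RBBRRBBRBRR · max L -51/128 · min R -203/512 so -407/1024
12 of 14 · RBBRRBBRBRRR · max L -51/128 · min R -407/1024 so -815/2048
13 of 14 · RBBRRBBRBRRRB · max L -815/2048 · min R -407/1024 so -1629/4096
14 of 14 · RBBRRBBRBRRRBB · max L -1629/4096 · min R -407/1024 so -3257/8192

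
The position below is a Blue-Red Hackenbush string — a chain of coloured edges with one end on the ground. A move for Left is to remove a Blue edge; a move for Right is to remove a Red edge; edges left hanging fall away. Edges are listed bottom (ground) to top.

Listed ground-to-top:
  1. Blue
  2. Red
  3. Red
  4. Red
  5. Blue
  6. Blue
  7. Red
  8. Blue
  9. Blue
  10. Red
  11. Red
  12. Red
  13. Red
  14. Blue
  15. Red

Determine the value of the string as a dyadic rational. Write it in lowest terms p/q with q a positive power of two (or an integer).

3461/16384

value(B) = { 0 | · } gives 1
value(BR) = { 0 | 1 } gives 1/2
value(BRR) = { 0 | 1/2, 1 } gives 1/4
value(BRRR) = { 0 | 1/4, 1/2, 1 } gives 1/8
value(BRRRB) = { 0, 1/8 | 1/4, 1/2, 1 } gives 3/16
value(BRRRBB) = { 0, 1/8, 3/16 | 1/4, 1/2, 1 } gives 7/32
value(BRRRBBR) = { 0, 1/8, 3/16 | 7/32, 1/4, 1/2, 1 } gives 13/64
value(BRRRBBRB) = { 0, 1/8, 3/16, 13/64 | 7/32, 1/4, 1/2, 1 } gives 27/128
value(BRRRBBRBB) = { 0, 1/8, 3/16, 13/64, 27/128 | 7/32, 1/4, 1/2, 1 } gives 55/256
value(BRRRBBRBBR) = { 0, 1/8, 3/16, 13/64, 27/128 | 55/256, 7/32, 1/4, 1/2, 1 } gives 109/512
value(BRRRBBRBBRR) = { 0, 1/8, 3/16, 13/64, 27/128 | 109/512, 55/256, 7/32, 1/4, 1/2, 1 } gives 217/1024
value(BRRRBBRBBRRR) = { 0, 1/8, 3/16, 13/64, 27/128 | 217/1024, 109/512, 55/256, 7/32, 1/4, 1/2, 1 } gives 433/2048
value(BRRRBBRBBRRRR) = { 0, 1/8, 3/16, 13/64, 27/128 | 433/2048, 217/1024, 109/512, 55/256, 7/32, 1/4, 1/2, 1 } gives 865/4096
value(BRRRBBRBBRRRRB) = { 0, 1/8, 3/16, 13/64, 27/128, 865/4096 | 433/2048, 217/1024, 109/512, 55/256, 7/32, 1/4, 1/2, 1 } gives 1731/8192
value(BRRRBBRBBRRRRBR) = { 0, 1/8, 3/16, 13/64, 27/128, 865/4096 | 1731/8192, 433/2048, 217/1024, 109/512, 55/256, 7/32, 1/4, 1/2, 1 } gives 3461/16384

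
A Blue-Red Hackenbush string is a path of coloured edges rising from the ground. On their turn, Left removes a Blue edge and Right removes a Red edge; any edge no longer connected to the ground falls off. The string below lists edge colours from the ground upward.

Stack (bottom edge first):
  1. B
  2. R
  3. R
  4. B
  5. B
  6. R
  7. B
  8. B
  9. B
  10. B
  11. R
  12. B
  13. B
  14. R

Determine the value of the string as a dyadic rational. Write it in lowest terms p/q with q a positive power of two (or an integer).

edge 1 of 14 (B): { 0 |  } so 1
edge 2 of 14 (R): { 0 | 1 } so 1/2
edge 3 of 14 (R): { 0 | 1/2 1 } so 1/4
edge 4 of 14 (B): { 0 1/4 | 1/2 1 } so 3/8
edge 5 of 14 (B): { 0 1/4 3/8 | 1/2 1 } so 7/16
edge 6 of 14 (R): { 0 1/4 3/8 | 7/16 1/2 1 } so 13/32
edge 7 of 14 (B): { 0 1/4 3/8 13/32 | 7/16 1/2 1 } so 27/64
edge 8 of 14 (B): { 0 1/4 3/8 13/32 27/64 | 7/16 1/2 1 } so 55/128
edge 9 of 14 (B): { 0 1/4 3/8 13/32 27/64 55/128 | 7/16 1/2 1 } so 111/256
edge 10 of 14 (B): { 0 1/4 3/8 13/32 27/64 55/128 111/256 | 7/16 1/2 1 } so 223/512
edge 11 of 14 (R): { 0 1/4 3/8 13/32 27/64 55/128 111/256 | 223/512 7/16 1/2 1 } so 445/1024
edge 12 of 14 (B): { 0 1/4 3/8 13/32 27/64 55/128 111/256 445/1024 | 223/512 7/16 1/2 1 } so 891/2048
edge 13 of 14 (B): { 0 1/4 3/8 13/32 27/64 55/128 111/256 445/1024 891/2048 | 223/512 7/16 1/2 1 } so 1783/4096
edge 14 of 14 (R): { 0 1/4 3/8 13/32 27/64 55/128 111/256 445/1024 891/2048 | 1783/4096 223/512 7/16 1/2 1 } so 3565/8192

3565/8192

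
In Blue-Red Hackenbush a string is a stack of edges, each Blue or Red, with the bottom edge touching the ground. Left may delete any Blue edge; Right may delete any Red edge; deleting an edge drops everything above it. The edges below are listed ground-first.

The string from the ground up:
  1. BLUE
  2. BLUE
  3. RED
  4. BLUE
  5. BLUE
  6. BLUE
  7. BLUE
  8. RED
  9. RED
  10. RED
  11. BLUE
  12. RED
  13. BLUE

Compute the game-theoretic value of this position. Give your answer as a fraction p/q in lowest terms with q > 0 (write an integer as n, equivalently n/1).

3979/2048

v_1 [B]  L=[0]  R=[(no moves)]  — 1
v_2 [BB]  L=[0,1]  R=[(no moves)]  — 2
v_3 [BBR]  L=[0,1]  R=[2]  — 3/2
v_4 [BBRB]  L=[0,1,3/2]  R=[2]  — 7/4
v_5 [BBRBB]  L=[0,1,3/2,7/4]  R=[2]  — 15/8
v_6 [BBRBBB]  L=[0,1,3/2,7/4,15/8]  R=[2]  — 31/16
v_7 [BBRBBBB]  L=[0,1,3/2,7/4,15/8,31/16]  R=[2]  — 63/32
v_8 [BBRBBBBR]  L=[0,1,3/2,7/4,15/8,31/16]  R=[63/32,2]  — 125/64
v_9 [BBRBBBBRR]  L=[0,1,3/2,7/4,15/8,31/16]  R=[125/64,63/32,2]  — 249/128
v_10 [BBRBBBBRRR]  L=[0,1,3/2,7/4,15/8,31/16]  R=[249/128,125/64,63/32,2]  — 497/256
v_11 [BBRBBBBRRRB]  L=[0,1,3/2,7/4,15/8,31/16,497/256]  R=[249/128,125/64,63/32,2]  — 995/512
v_12 [BBRBBBBRRRBR]  L=[0,1,3/2,7/4,15/8,31/16,497/256]  R=[995/512,249/128,125/64,63/32,2]  — 1989/1024
v_13 [BBRBBBBRRRBRB]  L=[0,1,3/2,7/4,15/8,31/16,497/256,1989/1024]  R=[995/512,249/128,125/64,63/32,2]  — 3979/2048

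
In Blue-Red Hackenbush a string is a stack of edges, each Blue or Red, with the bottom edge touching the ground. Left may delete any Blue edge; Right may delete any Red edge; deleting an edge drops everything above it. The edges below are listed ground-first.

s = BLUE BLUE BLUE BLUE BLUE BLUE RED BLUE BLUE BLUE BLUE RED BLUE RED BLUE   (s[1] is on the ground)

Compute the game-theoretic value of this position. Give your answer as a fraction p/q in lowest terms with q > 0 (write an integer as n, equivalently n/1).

step 1: add BLUE to get B; options L={ 0 } R={ none } -> 1
step 2: add BLUE to get BB; options L={ 0; 1 } R={ none } -> 2
step 3: add BLUE to get BBB; options L={ 0; 1; 2 } R={ none } -> 3
step 4: add BLUE to get BBBB; options L={ 0; 1; 2; 3 } R={ none } -> 4
step 5: add BLUE to get BBBBB; options L={ 0; 1; 2; 3; 4 } R={ none } -> 5
step 6: add BLUE to get BBBBBB; options L={ 0; 1; 2; 3; 4; 5 } R={ none } -> 6
step 7: add RED to get BBBBBBR; options L={ 0; 1; 2; 3; 4; 5 } R={ 6 } -> 11/2
step 8: add BLUE to get BBBBBBRB; options L={ 0; 1; 2; 3; 4; 5; 11/2 } R={ 6 } -> 23/4
step 9: add BLUE to get BBBBBBRBB; options L={ 0; 1; 2; 3; 4; 5; 11/2; 23/4 } R={ 6 } -> 47/8
step 10: add BLUE to get BBBBBBRBBB; options L={ 0; 1; 2; 3; 4; 5; 11/2; 23/4; 47/8 } R={ 6 } -> 95/16
step 11: add BLUE to get BBBBBBRBBBB; options L={ 0; 1; 2; 3; 4; 5; 11/2; 23/4; 47/8; 95/16 } R={ 6 } -> 191/32
step 12: add RED to get BBBBBBRBBBBR; options L={ 0; 1; 2; 3; 4; 5; 11/2; 23/4; 47/8; 95/16 } R={ 191/32; 6 } -> 381/64
step 13: add BLUE to get BBBBBBRBBBBRB; options L={ 0; 1; 2; 3; 4; 5; 11/2; 23/4; 47/8; 95/16; 381/64 } R={ 191/32; 6 } -> 763/128
step 14: add RED to get BBBBBBRBBBBRBR; options L={ 0; 1; 2; 3; 4; 5; 11/2; 23/4; 47/8; 95/16; 381/64 } R={ 763/128; 191/32; 6 } -> 1525/256
step 15: add BLUE to get BBBBBBRBBBBRBRB; options L={ 0; 1; 2; 3; 4; 5; 11/2; 23/4; 47/8; 95/16; 381/64; 1525/256 } R={ 763/128; 191/32; 6 } -> 3051/512

3051/512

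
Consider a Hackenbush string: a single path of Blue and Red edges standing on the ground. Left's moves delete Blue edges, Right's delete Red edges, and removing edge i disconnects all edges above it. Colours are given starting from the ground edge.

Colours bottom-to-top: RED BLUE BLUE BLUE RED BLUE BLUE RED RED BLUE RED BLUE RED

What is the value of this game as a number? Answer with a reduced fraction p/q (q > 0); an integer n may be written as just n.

Prefix values for RED BLUE BLUE BLUE RED BLUE BLUE RED RED BLUE RED BLUE RED via {L|R} + simplicity:
g(R) = { (no moves) | 0 } — -1
g(RB) = { -1 | 0 } — -1/2
g(RBB) = { -1, -1/2 | 0 } — -1/4
g(RBBB) = { -1, -1/2, -1/4 | 0 } — -1/8
g(RBBBR) = { -1, -1/2, -1/4 | -1/8, 0 } — -3/16
g(RBBBRB) = { -1, -1/2, -1/4, -3/16 | -1/8, 0 } — -5/32
g(RBBBRBB) = { -1, -1/2, -1/4, -3/16, -5/32 | -1/8, 0 } — -9/64
g(RBBBRBBR) = { -1, -1/2, -1/4, -3/16, -5/32 | -9/64, -1/8, 0 } — -19/128
g(RBBBRBBRR) = { -1, -1/2, -1/4, -3/16, -5/32 | -19/128, -9/64, -1/8, 0 } — -39/256
g(RBBBRBBRRB) = { -1, -1/2, -1/4, -3/16, -5/32, -39/256 | -19/128, -9/64, -1/8, 0 } — -77/512
g(RBBBRBBRRBR) = { -1, -1/2, -1/4, -3/16, -5/32, -39/256 | -77/512, -19/128, -9/64, -1/8, 0 } — -155/1024
g(RBBBRBBRRBRB) = { -1, -1/2, -1/4, -3/16, -5/32, -39/256, -155/1024 | -77/512, -19/128, -9/64, -1/8, 0 } — -309/2048
g(RBBBRBBRRBRBR) = { -1, -1/2, -1/4, -3/16, -5/32, -39/256, -155/1024 | -309/2048, -77/512, -19/128, -9/64, -1/8, 0 } — -619/4096

-619/4096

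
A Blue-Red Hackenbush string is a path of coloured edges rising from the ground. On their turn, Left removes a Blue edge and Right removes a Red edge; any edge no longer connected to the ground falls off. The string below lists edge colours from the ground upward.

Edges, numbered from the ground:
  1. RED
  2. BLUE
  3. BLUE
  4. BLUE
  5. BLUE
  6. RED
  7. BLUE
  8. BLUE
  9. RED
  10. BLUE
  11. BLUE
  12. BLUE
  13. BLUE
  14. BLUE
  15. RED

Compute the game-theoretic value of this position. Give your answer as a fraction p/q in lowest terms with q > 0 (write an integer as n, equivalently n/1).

val(R) = { (no moves) | 0 } = -1
val(RB) = { -1 | 0 } = -1/2
val(RBB) = { -1,-1/2 | 0 } = -1/4
val(RBBB) = { -1,-1/2,-1/4 | 0 } = -1/8
val(RBBBB) = { -1,-1/2,-1/4,-1/8 | 0 } = -1/16
val(RBBBBR) = { -1,-1/2,-1/4,-1/8 | -1/16,0 } = -3/32
val(RBBBBRB) = { -1,-1/2,-1/4,-1/8,-3/32 | -1/16,0 } = -5/64
val(RBBBBRBB) = { -1,-1/2,-1/4,-1/8,-3/32,-5/64 | -1/16,0 } = -9/128
val(RBBBBRBBR) = { -1,-1/2,-1/4,-1/8,-3/32,-5/64 | -9/128,-1/16,0 } = -19/256
val(RBBBBRBBRB) = { -1,-1/2,-1/4,-1/8,-3/32,-5/64,-19/256 | -9/128,-1/16,0 } = -37/512
val(RBBBBRBBRBB) = { -1,-1/2,-1/4,-1/8,-3/32,-5/64,-19/256,-37/512 | -9/128,-1/16,0 } = -73/1024
val(RBBBBRBBRBBB) = { -1,-1/2,-1/4,-1/8,-3/32,-5/64,-19/256,-37/512,-73/1024 | -9/128,-1/16,0 } = -145/2048
val(RBBBBRBBRBBBB) = { -1,-1/2,-1/4,-1/8,-3/32,-5/64,-19/256,-37/512,-73/1024,-145/2048 | -9/128,-1/16,0 } = -289/4096
val(RBBBBRBBRBBBBB) = { -1,-1/2,-1/4,-1/8,-3/32,-5/64,-19/256,-37/512,-73/1024,-145/2048,-289/4096 | -9/128,-1/16,0 } = -577/8192
val(RBBBBRBBRBBBBBR) = { -1,-1/2,-1/4,-1/8,-3/32,-5/64,-19/256,-37/512,-73/1024,-145/2048,-289/4096 | -577/8192,-9/128,-1/16,0 } = -1155/16384

-1155/16384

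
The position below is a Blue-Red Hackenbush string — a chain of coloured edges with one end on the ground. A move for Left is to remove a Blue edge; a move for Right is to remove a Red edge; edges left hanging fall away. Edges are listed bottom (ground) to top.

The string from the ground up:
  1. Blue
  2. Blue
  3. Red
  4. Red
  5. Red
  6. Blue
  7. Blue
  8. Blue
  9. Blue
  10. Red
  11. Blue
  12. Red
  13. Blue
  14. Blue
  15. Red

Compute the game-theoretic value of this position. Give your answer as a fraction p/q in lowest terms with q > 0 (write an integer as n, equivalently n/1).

10157/8192

edge 1 of 15 (Blue): { 0 | ∅ } so 1
edge 2 of 15 (Blue): { 0, 1 | ∅ } so 2
edge 3 of 15 (Red): { 0, 1 | 2 } so 3/2
edge 4 of 15 (Red): { 0, 1 | 3/2, 2 } so 5/4
edge 5 of 15 (Red): { 0, 1 | 5/4, 3/2, 2 } so 9/8
edge 6 of 15 (Blue): { 0, 1, 9/8 | 5/4, 3/2, 2 } so 19/16
edge 7 of 15 (Blue): { 0, 1, 9/8, 19/16 | 5/4, 3/2, 2 } so 39/32
edge 8 of 15 (Blue): { 0, 1, 9/8, 19/16, 39/32 | 5/4, 3/2, 2 } so 79/64
edge 9 of 15 (Blue): { 0, 1, 9/8, 19/16, 39/32, 79/64 | 5/4, 3/2, 2 } so 159/128
edge 10 of 15 (Red): { 0, 1, 9/8, 19/16, 39/32, 79/64 | 159/128, 5/4, 3/2, 2 } so 317/256
edge 11 of 15 (Blue): { 0, 1, 9/8, 19/16, 39/32, 79/64, 317/256 | 159/128, 5/4, 3/2, 2 } so 635/512
edge 12 of 15 (Red): { 0, 1, 9/8, 19/16, 39/32, 79/64, 317/256 | 635/512, 159/128, 5/4, 3/2, 2 } so 1269/1024
edge 13 of 15 (Blue): { 0, 1, 9/8, 19/16, 39/32, 79/64, 317/256, 1269/1024 | 635/512, 159/128, 5/4, 3/2, 2 } so 2539/2048
edge 14 of 15 (Blue): { 0, 1, 9/8, 19/16, 39/32, 79/64, 317/256, 1269/1024, 2539/2048 | 635/512, 159/128, 5/4, 3/2, 2 } so 5079/4096
edge 15 of 15 (Red): { 0, 1, 9/8, 19/16, 39/32, 79/64, 317/256, 1269/1024, 2539/2048 | 5079/4096, 635/512, 159/128, 5/4, 3/2, 2 } so 10157/8192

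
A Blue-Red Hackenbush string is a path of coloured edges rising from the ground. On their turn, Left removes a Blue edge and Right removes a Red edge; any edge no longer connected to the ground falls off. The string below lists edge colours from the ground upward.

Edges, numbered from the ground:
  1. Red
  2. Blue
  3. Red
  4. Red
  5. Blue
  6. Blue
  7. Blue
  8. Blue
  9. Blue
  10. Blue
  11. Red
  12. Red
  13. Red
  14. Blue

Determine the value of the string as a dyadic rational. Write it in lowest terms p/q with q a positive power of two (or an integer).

Recurse on prefixes of the 14-edge string Red Blue Red Red Blue Blue Blue Blue Blue Blue Red Red Red Blue:
step 1: add Red to get R; options L={ none } R={ 0 } so -1
step 2: add Blue to get RB; options L={ -1 } R={ 0 } so -1/2
step 3: add Red to get RBR; options L={ -1 } R={ -1/2; 0 } so -3/4
step 4: add Red to get RBRR; options L={ -1 } R={ -3/4; -1/2; 0 } so -7/8
step 5: add Blue to get RBRRB; options L={ -1; -7/8 } R={ -3/4; -1/2; 0 } so -13/16
step 6: add Blue to get RBRRBB; options L={ -1; -7/8; -13/16 } R={ -3/4; -1/2; 0 } so -25/32
step 7: add Blue to get RBRRBBB; options L={ -1; -7/8; -13/16; -25/32 } R={ -3/4; -1/2; 0 } so -49/64
step 8: add Blue to get RBRRBBBB; options L={ -1; -7/8; -13/16; -25/32; -49/64 } R={ -3/4; -1/2; 0 } so -97/128
step 9: add Blue to get RBRRBBBBB; options L={ -1; -7/8; -13/16; -25/32; -49/64; -97/128 } R={ -3/4; -1/2; 0 } so -193/256
step 10: add Blue to get RBRRBBBBBB; options L={ -1; -7/8; -13/16; -25/32; -49/64; -97/128; -193/256 } R={ -3/4; -1/2; 0 } so -385/512
step 11: add Red to get RBRRBBBBBBR; options L={ -1; -7/8; -13/16; -25/32; -49/64; -97/128; -193/256 } R={ -385/512; -3/4; -1/2; 0 } so -771/1024
step 12: add Red to get RBRRBBBBBBRR; options L={ -1; -7/8; -13/16; -25/32; -49/64; -97/128; -193/256 } R={ -771/1024; -385/512; -3/4; -1/2; 0 } so -1543/2048
step 13: add Red to get RBRRBBBBBBRRR; options L={ -1; -7/8; -13/16; -25/32; -49/64; -97/128; -193/256 } R={ -1543/2048; -771/1024; -385/512; -3/4; -1/2; 0 } so -3087/4096
step 14: add Blue to get RBRRBBBBBBRRRB; options L={ -1; -7/8; -13/16; -25/32; -49/64; -97/128; -193/256; -3087/4096 } R={ -1543/2048; -771/1024; -385/512; -3/4; -1/2; 0 } so -6173/8192

-6173/8192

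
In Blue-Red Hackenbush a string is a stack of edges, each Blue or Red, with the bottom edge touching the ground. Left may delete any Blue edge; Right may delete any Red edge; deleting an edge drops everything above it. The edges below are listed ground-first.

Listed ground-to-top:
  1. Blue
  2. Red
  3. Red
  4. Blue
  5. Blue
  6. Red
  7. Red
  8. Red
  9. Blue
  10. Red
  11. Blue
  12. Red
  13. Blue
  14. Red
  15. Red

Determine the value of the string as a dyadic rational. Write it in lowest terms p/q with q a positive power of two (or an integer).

6313/16384

Recurse on prefixes of the 15-edge string Blue Red Red Blue Blue Red Red Red Blue Red Blue Red Blue Red Red:
1 of 15 · B · max L 0 · min R +∞ gives 1
2 of 15 · BR · max L 0 · min R 1 gives 1/2
3 of 15 · BRR · max L 0 · min R 1/2 gives 1/4
4 of 15 · BRRB · max L 1/4 · min R 1/2 gives 3/8
5 of 15 · BRRBB · max L 3/8 · min R 1/2 gives 7/16
6 of 15 · BRRBBR · max L 3/8 · min R 7/16 gives 13/32
7 of 15 · BRRBBRR · max L 3/8 · min R 13/32 gives 25/64
8 of 15 · BRRBBRRR · max L 3/8 · min R 25/64 gives 49/128
9 of 15 · BRRBBRRRB · max L 49/128 · min R 25/64 gives 99/256
10 of 15 · BRRBBRRRBR · max L 49/128 · min R 99/256 gives 197/512
11 of 15 · BRRBBRRRBRB · max L 197/512 · min R 99/256 gives 395/1024
12 of 15 · BRRBBRRRBRBR · max L 197/512 · min R 395/1024 gives 789/2048
13 of 15 · BRRBBRRRBRBRB · max L 789/2048 · min R 395/1024 gives 1579/4096
14 of 15 · BRRBBRRRBRBRBR · max L 789/2048 · min R 1579/4096 gives 3157/8192
15 of 15 · BRRBBRRRBRBRBRR · max L 789/2048 · min R 3157/8192 gives 6313/16384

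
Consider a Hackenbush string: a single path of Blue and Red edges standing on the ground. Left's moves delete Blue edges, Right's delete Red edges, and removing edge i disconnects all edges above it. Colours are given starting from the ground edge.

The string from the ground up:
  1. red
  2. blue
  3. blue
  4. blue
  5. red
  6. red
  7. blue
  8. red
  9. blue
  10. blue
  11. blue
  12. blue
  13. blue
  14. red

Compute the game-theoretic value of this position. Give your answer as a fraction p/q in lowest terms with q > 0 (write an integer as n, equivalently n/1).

-1667/8192

G(r) = { (no moves) | 0 } so -1
G(rb) = { -1 | 0 } so -1/2
G(rbb) = { -1, -1/2 | 0 } so -1/4
G(rbbb) = { -1, -1/2, -1/4 | 0 } so -1/8
G(rbbbr) = { -1, -1/2, -1/4 | -1/8, 0 } so -3/16
G(rbbbrr) = { -1, -1/2, -1/4 | -3/16, -1/8, 0 } so -7/32
G(rbbbrrb) = { -1, -1/2, -1/4, -7/32 | -3/16, -1/8, 0 } so -13/64
G(rbbbrrbr) = { -1, -1/2, -1/4, -7/32 | -13/64, -3/16, -1/8, 0 } so -27/128
G(rbbbrrbrb) = { -1, -1/2, -1/4, -7/32, -27/128 | -13/64, -3/16, -1/8, 0 } so -53/256
G(rbbbrrbrbb) = { -1, -1/2, -1/4, -7/32, -27/128, -53/256 | -13/64, -3/16, -1/8, 0 } so -105/512
G(rbbbrrbrbbb) = { -1, -1/2, -1/4, -7/32, -27/128, -53/256, -105/512 | -13/64, -3/16, -1/8, 0 } so -209/1024
G(rbbbrrbrbbbb) = { -1, -1/2, -1/4, -7/32, -27/128, -53/256, -105/512, -209/1024 | -13/64, -3/16, -1/8, 0 } so -417/2048
G(rbbbrrbrbbbbb) = { -1, -1/2, -1/4, -7/32, -27/128, -53/256, -105/512, -209/1024, -417/2048 | -13/64, -3/16, -1/8, 0 } so -833/4096
G(rbbbrrbrbbbbbr) = { -1, -1/2, -1/4, -7/32, -27/128, -53/256, -105/512, -209/1024, -417/2048 | -833/4096, -13/64, -3/16, -1/8, 0 } so -1667/8192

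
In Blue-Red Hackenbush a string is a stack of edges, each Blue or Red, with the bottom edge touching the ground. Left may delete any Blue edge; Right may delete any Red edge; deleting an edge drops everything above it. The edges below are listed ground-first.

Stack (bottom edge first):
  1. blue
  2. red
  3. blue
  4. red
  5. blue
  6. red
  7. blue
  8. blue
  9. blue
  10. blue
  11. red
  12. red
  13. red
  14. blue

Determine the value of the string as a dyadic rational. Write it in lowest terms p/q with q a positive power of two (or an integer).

Recurse on prefixes of the 14-edge string blue red blue red blue red blue blue blue blue red red red blue:
1 of 14 · b · max L 0 · min R +∞ gives 1
2 of 14 · br · max L 0 · min R 1 gives 1/2
3 of 14 · brb · max L 1/2 · min R 1 gives 3/4
4 of 14 · brbr · max L 1/2 · min R 3/4 gives 5/8
5 of 14 · brbrb · max L 5/8 · min R 3/4 gives 11/16
6 of 14 · brbrbr · max L 5/8 · min R 11/16 gives 21/32
7 of 14 · brbrbrb · max L 21/32 · min R 11/16 gives 43/64
8 of 14 · brbrbrbb · max L 43/64 · min R 11/16 gives 87/128
9 of 14 · brbrbrbbb · max L 87/128 · min R 11/16 gives 175/256
10 of 14 · brbrbrbbbb · max L 175/256 · min R 11/16 gives 351/512
11 of 14 · brbrbrbbbbr · max L 175/256 · min R 351/512 gives 701/1024
12 of 14 · brbrbrbbbbrr · max L 175/256 · min R 701/1024 gives 1401/2048
13 of 14 · brbrbrbbbbrrr · max L 175/256 · min R 1401/2048 gives 2801/4096
14 of 14 · brbrbrbbbbrrrb · max L 2801/4096 · min R 1401/2048 gives 5603/8192

5603/8192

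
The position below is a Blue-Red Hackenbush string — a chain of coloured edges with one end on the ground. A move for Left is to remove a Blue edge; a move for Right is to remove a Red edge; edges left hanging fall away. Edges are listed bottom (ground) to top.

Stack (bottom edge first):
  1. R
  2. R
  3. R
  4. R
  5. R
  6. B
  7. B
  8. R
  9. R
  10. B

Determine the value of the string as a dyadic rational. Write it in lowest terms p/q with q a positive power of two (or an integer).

1 of 10 · R · max L −∞ · min R 0 -> -1
2 of 10 · RR · max L −∞ · min R -1 -> -2
3 of 10 · RRR · max L −∞ · min R -2 -> -3
4 of 10 · RRRR · max L −∞ · min R -3 -> -4
5 of 10 · RRRRR · max L −∞ · min R -4 -> -5
6 of 10 · RRRRRB · max L -5 · min R -4 -> -9/2
7 of 10 · RRRRRBB · max L -9/2 · min R -4 -> -17/4
8 of 10 · RRRRRBBR · max L -9/2 · min R -17/4 -> -35/8
9 of 10 · RRRRRBBRR · max L -9/2 · min R -35/8 -> -71/16
10 of 10 · RRRRRBBRRB · max L -71/16 · min R -35/8 -> -141/32

-141/32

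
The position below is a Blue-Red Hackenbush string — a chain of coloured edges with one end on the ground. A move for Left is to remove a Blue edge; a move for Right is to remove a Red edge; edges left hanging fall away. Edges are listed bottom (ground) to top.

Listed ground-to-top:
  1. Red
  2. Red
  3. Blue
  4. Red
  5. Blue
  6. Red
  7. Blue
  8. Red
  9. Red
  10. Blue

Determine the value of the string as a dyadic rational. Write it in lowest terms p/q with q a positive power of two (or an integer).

-429/256

edge 1 of 10 (Red): { (no moves) | 0 } gives -1
edge 2 of 10 (Red): { (no moves) | -1, 0 } gives -2
edge 3 of 10 (Blue): { -2 | -1, 0 } gives -3/2
edge 4 of 10 (Red): { -2 | -3/2, -1, 0 } gives -7/4
edge 5 of 10 (Blue): { -2, -7/4 | -3/2, -1, 0 } gives -13/8
edge 6 of 10 (Red): { -2, -7/4 | -13/8, -3/2, -1, 0 } gives -27/16
edge 7 of 10 (Blue): { -2, -7/4, -27/16 | -13/8, -3/2, -1, 0 } gives -53/32
edge 8 of 10 (Red): { -2, -7/4, -27/16 | -53/32, -13/8, -3/2, -1, 0 } gives -107/64
edge 9 of 10 (Red): { -2, -7/4, -27/16 | -107/64, -53/32, -13/8, -3/2, -1, 0 } gives -215/128
edge 10 of 10 (Blue): { -2, -7/4, -27/16, -215/128 | -107/64, -53/32, -13/8, -3/2, -1, 0 } gives -429/256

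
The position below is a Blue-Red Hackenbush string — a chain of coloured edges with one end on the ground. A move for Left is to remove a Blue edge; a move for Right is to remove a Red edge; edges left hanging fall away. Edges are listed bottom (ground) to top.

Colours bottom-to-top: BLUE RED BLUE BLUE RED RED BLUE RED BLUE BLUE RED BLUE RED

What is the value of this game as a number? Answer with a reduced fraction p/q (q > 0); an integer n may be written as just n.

3253/4096

Prefix values for BLUE RED BLUE BLUE RED RED BLUE RED BLUE BLUE RED BLUE RED via {L|R} + simplicity:
1 of 13 · B · max L 0 · min R +∞ → 1
2 of 13 · BR · max L 0 · min R 1 → 1/2
3 of 13 · BRB · max L 1/2 · min R 1 → 3/4
4 of 13 · BRBB · max L 3/4 · min R 1 → 7/8
5 of 13 · BRBBR · max L 3/4 · min R 7/8 → 13/16
6 of 13 · BRBBRR · max L 3/4 · min R 13/16 → 25/32
7 of 13 · BRBBRRB · max L 25/32 · min R 13/16 → 51/64
8 of 13 · BRBBRRBR · max L 25/32 · min R 51/64 → 101/128
9 of 13 · BRBBRRBRB · max L 101/128 · min R 51/64 → 203/256
10 of 13 · BRBBRRBRBB · max L 203/256 · min R 51/64 → 407/512
11 of 13 · BRBBRRBRBBR · max L 203/256 · min R 407/512 → 813/1024
12 of 13 · BRBBRRBRBBRB · max L 813/1024 · min R 407/512 → 1627/2048
13 of 13 · BRBBRRBRBBRBR · max L 813/1024 · min R 1627/2048 → 3253/4096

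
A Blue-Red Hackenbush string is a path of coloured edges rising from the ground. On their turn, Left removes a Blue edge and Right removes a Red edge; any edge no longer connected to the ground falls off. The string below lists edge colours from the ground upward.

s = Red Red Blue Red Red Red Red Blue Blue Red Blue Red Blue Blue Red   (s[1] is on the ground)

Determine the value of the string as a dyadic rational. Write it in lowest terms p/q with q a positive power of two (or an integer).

Build val(s[:k]) for k = 1..15, string s = Red Red Blue Red Red Red Red Blue Blue Red Blue Red Blue Blue Red.
step 1: add Red to get R; options L={ (no moves) } R={ 0 } — -1
step 2: add Red to get RR; options L={ (no moves) } R={ -1, 0 } — -2
step 3: add Blue to get RRB; options L={ -2 } R={ -1, 0 } — -3/2
step 4: add Red to get RRBR; options L={ -2 } R={ -3/2, -1, 0 } — -7/4
step 5: add Red to get RRBRR; options L={ -2 } R={ -7/4, -3/2, -1, 0 } — -15/8
step 6: add Red to get RRBRRR; options L={ -2 } R={ -15/8, -7/4, -3/2, -1, 0 } — -31/16
step 7: add Red to get RRBRRRR; options L={ -2 } R={ -31/16, -15/8, -7/4, -3/2, -1, 0 } — -63/32
step 8: add Blue to get RRBRRRRB; options L={ -2, -63/32 } R={ -31/16, -15/8, -7/4, -3/2, -1, 0 } — -125/64
step 9: add Blue to get RRBRRRRBB; options L={ -2, -63/32, -125/64 } R={ -31/16, -15/8, -7/4, -3/2, -1, 0 } — -249/128
step 10: add Red to get RRBRRRRBBR; options L={ -2, -63/32, -125/64 } R={ -249/128, -31/16, -15/8, -7/4, -3/2, -1, 0 } — -499/256
step 11: add Blue to get RRBRRRRBBRB; options L={ -2, -63/32, -125/64, -499/256 } R={ -249/128, -31/16, -15/8, -7/4, -3/2, -1, 0 } — -997/512
step 12: add Red to get RRBRRRRBBRBR; options L={ -2, -63/32, -125/64, -499/256 } R={ -997/512, -249/128, -31/16, -15/8, -7/4, -3/2, -1, 0 } — -1995/1024
step 13: add Blue to get RRBRRRRBBRBRB; options L={ -2, -63/32, -125/64, -499/256, -1995/1024 } R={ -997/512, -249/128, -31/16, -15/8, -7/4, -3/2, -1, 0 } — -3989/2048
step 14: add Blue to get RRBRRRRBBRBRBB; options L={ -2, -63/32, -125/64, -499/256, -1995/1024, -3989/2048 } R={ -997/512, -249/128, -31/16, -15/8, -7/4, -3/2, -1, 0 } — -7977/4096
step 15: add Red to get RRBRRRRBBRBRBBR; options L={ -2, -63/32, -125/64, -499/256, -1995/1024, -3989/2048 } R={ -7977/4096, -997/512, -249/128, -31/16, -15/8, -7/4, -3/2, -1, 0 } — -15955/8192

-15955/8192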